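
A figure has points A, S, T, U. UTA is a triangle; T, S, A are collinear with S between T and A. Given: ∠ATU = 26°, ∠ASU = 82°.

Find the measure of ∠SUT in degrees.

1. ∠STU = 26°  [S on ray TA]
2. ∠TSU = 98°  [linear pair at S on TA]
3. ∠SUT = 56°  [△UTS]

∠SUT = 56°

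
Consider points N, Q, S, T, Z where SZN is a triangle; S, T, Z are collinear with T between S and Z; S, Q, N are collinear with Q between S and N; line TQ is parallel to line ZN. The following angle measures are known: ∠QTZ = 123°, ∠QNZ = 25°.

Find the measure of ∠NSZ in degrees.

∠NSZ = 98°

1. ∠QTS = 57°  [linear pair at T on SZ]
2. ∠SNZ = 25°  [Q on ray NS]
3. ∠NZS = 57°  [TQ∥ZN, corresponding at T]
4. ∠NSZ = 98°  [△SZN]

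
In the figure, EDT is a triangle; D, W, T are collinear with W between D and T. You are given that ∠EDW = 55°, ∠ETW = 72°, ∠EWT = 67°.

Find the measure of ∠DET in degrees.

∠DET = 53°

1. ∠EDT = 55°  [W on ray DT]
2. ∠DTE = 72°  [W on ray TD]
3. ∠DET = 53°  [△EDT]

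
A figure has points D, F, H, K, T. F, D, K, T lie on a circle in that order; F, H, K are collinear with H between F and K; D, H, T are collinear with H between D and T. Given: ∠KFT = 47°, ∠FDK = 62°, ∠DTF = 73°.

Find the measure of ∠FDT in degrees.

∠FDT = 15°

1. ∠FTK = 118°  [cyclic FDKT, opposite ∠D+∠T]
2. ∠FKT = 15°  [△FKT]
3. ∠FDT = 15°  [same arc FT]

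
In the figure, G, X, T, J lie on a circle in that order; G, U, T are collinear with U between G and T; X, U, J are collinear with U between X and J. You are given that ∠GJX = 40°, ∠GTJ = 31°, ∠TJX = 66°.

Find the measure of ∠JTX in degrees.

1. ∠GXJ = 31°  [same arc GJ]
2. ∠JGX = 109°  [△GXJ]
3. ∠JTX = 71°  [cyclic GXTJ, opposite ∠G+∠T]

∠JTX = 71°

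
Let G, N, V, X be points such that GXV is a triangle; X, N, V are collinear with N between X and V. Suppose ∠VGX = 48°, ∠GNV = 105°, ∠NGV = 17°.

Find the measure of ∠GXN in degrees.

∠GXN = 74°

1. ∠GVN = 58°  [△GNV]
2. ∠GVX = 58°  [N on ray VX]
3. ∠GXV = 74°  [△GXV]
4. ∠GXN = 74°  [N on ray XV]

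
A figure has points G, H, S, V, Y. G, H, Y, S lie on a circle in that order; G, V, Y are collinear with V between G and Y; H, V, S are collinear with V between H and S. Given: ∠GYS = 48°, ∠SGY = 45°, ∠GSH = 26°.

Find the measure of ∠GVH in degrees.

∠GVH = 71°

1. ∠SHY = 45°  [same arc YS]
2. ∠GYH = 26°  [same arc GH]
3. ∠HVY = 109°  [△HVY]
4. ∠GVH = 71°  [linear pair at V on GY]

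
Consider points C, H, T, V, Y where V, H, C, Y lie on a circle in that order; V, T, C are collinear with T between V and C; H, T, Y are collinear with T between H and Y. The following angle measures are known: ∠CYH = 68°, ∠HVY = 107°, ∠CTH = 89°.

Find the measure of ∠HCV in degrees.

1. ∠HCY = 73°  [cyclic VHCY, opposite ∠V+∠C]
2. ∠CHY = 39°  [△HCY]
3. ∠HCV = 52°  [△HTC]

∠HCV = 52°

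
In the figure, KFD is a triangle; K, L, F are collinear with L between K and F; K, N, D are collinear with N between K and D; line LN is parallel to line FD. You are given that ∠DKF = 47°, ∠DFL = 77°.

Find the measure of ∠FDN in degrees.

∠FDN = 56°

1. ∠DFK = 77°  [L on ray FK]
2. ∠FDK = 56°  [△KFD]
3. ∠FDN = 56°  [N on ray DK]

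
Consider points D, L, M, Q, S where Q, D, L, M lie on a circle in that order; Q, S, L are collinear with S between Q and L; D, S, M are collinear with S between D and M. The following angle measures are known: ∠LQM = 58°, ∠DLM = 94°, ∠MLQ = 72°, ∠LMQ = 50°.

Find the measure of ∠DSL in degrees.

1. ∠LDM = 58°  [same arc LM]
2. ∠DML = 28°  [△DLM]
3. ∠MDQ = 72°  [same arc QM]
4. ∠DQL = 28°  [same arc DL]
5. ∠DSQ = 80°  [△QSD]
6. ∠DSL = 100°  [linear pair at S on QL]

∠DSL = 100°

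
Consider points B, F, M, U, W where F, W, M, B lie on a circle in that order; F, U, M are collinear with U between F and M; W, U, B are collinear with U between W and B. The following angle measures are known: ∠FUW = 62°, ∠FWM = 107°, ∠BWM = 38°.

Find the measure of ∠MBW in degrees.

∠MBW = 49°

1. ∠BUM = 62°  [vertical angles at U]
2. ∠FBM = 73°  [cyclic FWMB, opposite ∠W+∠B]
3. ∠BFM = 38°  [same arc MB]
4. ∠BMF = 69°  [△FMB]
5. ∠MBW = 49°  [△MUB]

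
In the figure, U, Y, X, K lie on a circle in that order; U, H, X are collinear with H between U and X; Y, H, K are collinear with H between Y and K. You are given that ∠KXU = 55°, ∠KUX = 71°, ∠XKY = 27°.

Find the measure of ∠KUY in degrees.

∠KUY = 98°

1. ∠KYX = 71°  [same arc XK]
2. ∠KXY = 82°  [△YXK]
3. ∠KUY = 98°  [cyclic UYXK, opposite ∠U+∠X]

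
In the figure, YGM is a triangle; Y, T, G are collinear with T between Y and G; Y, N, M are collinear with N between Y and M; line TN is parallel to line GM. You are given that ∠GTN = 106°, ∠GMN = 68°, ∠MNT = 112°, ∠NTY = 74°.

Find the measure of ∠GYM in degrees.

∠GYM = 38°

1. ∠GMY = 68°  [N on ray MY]
2. ∠MGY = 74°  [TN∥GM, corresponding at T]
3. ∠GYM = 38°  [△YGM]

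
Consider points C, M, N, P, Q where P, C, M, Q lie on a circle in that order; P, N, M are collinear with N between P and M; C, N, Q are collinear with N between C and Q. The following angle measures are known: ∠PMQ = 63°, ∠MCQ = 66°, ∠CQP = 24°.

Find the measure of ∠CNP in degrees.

1. ∠CMP = 24°  [same arc PC]
2. ∠CNM = 90°  [△CNM]
3. ∠CNP = 90°  [linear pair at N on PM]

∠CNP = 90°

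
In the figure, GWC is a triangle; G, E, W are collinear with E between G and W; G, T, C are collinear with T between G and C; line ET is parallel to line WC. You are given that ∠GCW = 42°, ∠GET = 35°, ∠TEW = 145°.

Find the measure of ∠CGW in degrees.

1. ∠ETG = 42°  [ET∥WC, corresponding at T]
2. ∠EGT = 103°  [△GET]
3. ∠CGW = 103°  [E on GW, T on GC]

∠CGW = 103°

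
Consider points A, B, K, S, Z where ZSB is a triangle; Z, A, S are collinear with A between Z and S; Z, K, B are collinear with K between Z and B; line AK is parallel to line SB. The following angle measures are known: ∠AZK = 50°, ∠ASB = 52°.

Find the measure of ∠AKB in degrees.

1. ∠BZS = 50°  [A on ZS, K on ZB]
2. ∠BSZ = 52°  [A on ray SZ]
3. ∠SBZ = 78°  [△ZSB]
4. ∠AKZ = 78°  [AK∥SB, corresponding at K]
5. ∠AKB = 102°  [linear pair at K on ZB]

∠AKB = 102°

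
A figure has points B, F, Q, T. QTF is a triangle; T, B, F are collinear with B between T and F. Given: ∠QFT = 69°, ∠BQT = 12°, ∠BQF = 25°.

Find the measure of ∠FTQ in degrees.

∠FTQ = 74°

1. ∠BFQ = 69°  [B on ray FT]
2. ∠FBQ = 86°  [△QBF]
3. ∠QBT = 94°  [linear pair at B on TF]
4. ∠BTQ = 74°  [△QTB]
5. ∠FTQ = 74°  [B on ray TF]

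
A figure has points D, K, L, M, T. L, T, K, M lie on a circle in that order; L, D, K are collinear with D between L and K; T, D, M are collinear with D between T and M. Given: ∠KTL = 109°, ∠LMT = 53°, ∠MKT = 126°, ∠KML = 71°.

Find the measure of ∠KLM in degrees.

∠KLM = 36°

1. ∠MLT = 54°  [cyclic LTKM, opposite ∠L+∠K]
2. ∠LTM = 73°  [△LTM]
3. ∠LKM = 73°  [same arc LM]
4. ∠KLM = 36°  [△LKM]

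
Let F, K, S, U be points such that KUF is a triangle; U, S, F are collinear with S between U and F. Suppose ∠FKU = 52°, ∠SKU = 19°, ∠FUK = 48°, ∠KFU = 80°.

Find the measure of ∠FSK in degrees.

∠FSK = 67°

1. ∠KUS = 48°  [S on ray UF]
2. ∠KSU = 113°  [△KUS]
3. ∠FSK = 67°  [linear pair at S on UF]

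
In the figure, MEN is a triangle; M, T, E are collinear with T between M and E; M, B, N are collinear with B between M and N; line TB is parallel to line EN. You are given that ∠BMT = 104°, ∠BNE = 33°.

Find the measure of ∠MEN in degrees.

1. ∠EMN = 104°  [T on ME, B on MN]
2. ∠ENM = 33°  [B on ray NM]
3. ∠MEN = 43°  [△MEN]

∠MEN = 43°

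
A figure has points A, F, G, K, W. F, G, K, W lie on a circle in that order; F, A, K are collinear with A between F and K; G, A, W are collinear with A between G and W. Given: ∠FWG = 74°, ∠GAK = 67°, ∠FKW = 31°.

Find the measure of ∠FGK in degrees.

∠FGK = 70°

1. ∠FKG = 74°  [same arc FG]
2. ∠FAG = 113°  [linear pair at A on FK]
3. ∠FGW = 31°  [same arc FW]
4. ∠GFK = 36°  [△FAG]
5. ∠FGK = 70°  [△FGK]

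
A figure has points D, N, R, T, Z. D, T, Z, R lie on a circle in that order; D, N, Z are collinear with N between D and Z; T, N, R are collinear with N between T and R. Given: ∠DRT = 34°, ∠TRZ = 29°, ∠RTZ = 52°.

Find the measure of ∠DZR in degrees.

1. ∠DZT = 34°  [same arc DT]
2. ∠TDZ = 29°  [same arc TZ]
3. ∠RDZ = 52°  [same arc ZR]
4. ∠DTZ = 117°  [△DTZ]
5. ∠DRZ = 63°  [cyclic DTZR, opposite ∠T+∠R]
6. ∠DZR = 65°  [△DZR]

∠DZR = 65°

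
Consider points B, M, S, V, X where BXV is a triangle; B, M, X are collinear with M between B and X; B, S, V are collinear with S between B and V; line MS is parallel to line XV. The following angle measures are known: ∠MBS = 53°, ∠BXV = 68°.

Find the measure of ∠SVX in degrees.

∠SVX = 59°

1. ∠VBX = 53°  [M on BX, S on BV]
2. ∠BVX = 59°  [△BXV]
3. ∠SVX = 59°  [S on ray VB]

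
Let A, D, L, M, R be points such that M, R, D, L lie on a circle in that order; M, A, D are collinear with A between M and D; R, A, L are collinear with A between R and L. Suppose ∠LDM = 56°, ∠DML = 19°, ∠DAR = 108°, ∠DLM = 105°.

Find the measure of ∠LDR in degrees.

1. ∠LRM = 56°  [same arc ML]
2. ∠DRL = 19°  [same arc DL]
3. ∠MAR = 72°  [linear pair at A on MD]
4. ∠DMR = 52°  [△MAR]
5. ∠DLR = 52°  [same arc RD]
6. ∠LDR = 109°  [△RDL]

∠LDR = 109°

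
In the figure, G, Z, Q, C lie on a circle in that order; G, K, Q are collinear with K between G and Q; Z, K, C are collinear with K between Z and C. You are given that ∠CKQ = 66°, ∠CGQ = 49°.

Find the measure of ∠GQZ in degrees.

1. ∠GKZ = 66°  [vertical angles at K]
2. ∠CZQ = 49°  [same arc QC]
3. ∠QKZ = 114°  [linear pair at K on GQ]
4. ∠GQZ = 17°  [△ZKQ]

∠GQZ = 17°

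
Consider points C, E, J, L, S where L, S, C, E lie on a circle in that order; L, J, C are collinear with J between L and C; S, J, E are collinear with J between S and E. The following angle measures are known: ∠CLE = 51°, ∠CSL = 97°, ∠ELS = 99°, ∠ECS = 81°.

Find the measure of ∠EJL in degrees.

∠EJL = 94°

1. ∠CSE = 51°  [same arc CE]
2. ∠CEL = 83°  [cyclic LSCE, opposite ∠S+∠E]
3. ∠CES = 48°  [△SCE]
4. ∠ECL = 46°  [△LCE]
5. ∠CJE = 86°  [△CJE]
6. ∠EJL = 94°  [linear pair at J on LC]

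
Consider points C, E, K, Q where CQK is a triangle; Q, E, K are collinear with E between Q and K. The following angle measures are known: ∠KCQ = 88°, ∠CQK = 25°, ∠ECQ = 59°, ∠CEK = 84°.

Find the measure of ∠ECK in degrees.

∠ECK = 29°

1. ∠CKQ = 67°  [△CQK]
2. ∠CKE = 67°  [E on ray KQ]
3. ∠ECK = 29°  [△CEK]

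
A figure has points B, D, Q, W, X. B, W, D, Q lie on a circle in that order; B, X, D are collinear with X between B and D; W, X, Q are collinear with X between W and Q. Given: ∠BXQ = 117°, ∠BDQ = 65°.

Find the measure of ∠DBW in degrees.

1. ∠DXW = 117°  [vertical angles at X]
2. ∠BWQ = 65°  [same arc BQ]
3. ∠BXW = 63°  [linear pair at X on BD]
4. ∠DBW = 52°  [△BXW]

∠DBW = 52°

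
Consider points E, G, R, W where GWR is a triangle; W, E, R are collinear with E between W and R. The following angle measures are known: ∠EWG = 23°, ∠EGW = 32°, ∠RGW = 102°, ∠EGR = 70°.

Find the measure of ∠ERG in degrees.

1. ∠GWR = 23°  [E on ray WR]
2. ∠GRW = 55°  [△GWR]
3. ∠ERG = 55°  [E on ray RW]

∠ERG = 55°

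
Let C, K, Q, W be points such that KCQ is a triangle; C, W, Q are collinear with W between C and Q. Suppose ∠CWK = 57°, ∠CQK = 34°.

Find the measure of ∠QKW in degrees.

1. ∠KWQ = 123°  [linear pair at W on CQ]
2. ∠KQW = 34°  [W on ray QC]
3. ∠QKW = 23°  [△KWQ]

∠QKW = 23°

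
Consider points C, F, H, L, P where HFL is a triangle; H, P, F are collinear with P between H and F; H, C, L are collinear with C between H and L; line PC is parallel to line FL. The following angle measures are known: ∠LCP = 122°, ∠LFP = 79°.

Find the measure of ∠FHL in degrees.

∠FHL = 43°

1. ∠HCP = 58°  [linear pair at C on HL]
2. ∠HFL = 79°  [P on ray FH]
3. ∠FLH = 58°  [PC∥FL, corresponding at C]
4. ∠FHL = 43°  [△HFL]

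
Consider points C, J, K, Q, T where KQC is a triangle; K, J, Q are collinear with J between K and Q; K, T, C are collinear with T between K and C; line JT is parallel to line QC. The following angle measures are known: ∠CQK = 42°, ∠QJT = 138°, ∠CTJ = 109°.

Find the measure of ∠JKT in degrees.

∠JKT = 67°

1. ∠KJT = 42°  [JT∥QC, corresponding at J]
2. ∠JTK = 71°  [linear pair at T on KC]
3. ∠JKT = 67°  [△KJT]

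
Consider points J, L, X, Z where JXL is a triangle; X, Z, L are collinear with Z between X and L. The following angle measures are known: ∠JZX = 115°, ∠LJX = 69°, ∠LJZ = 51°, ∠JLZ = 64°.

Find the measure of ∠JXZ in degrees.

1. ∠JLX = 64°  [Z on ray LX]
2. ∠JXL = 47°  [△JXL]
3. ∠JXZ = 47°  [Z on ray XL]

∠JXZ = 47°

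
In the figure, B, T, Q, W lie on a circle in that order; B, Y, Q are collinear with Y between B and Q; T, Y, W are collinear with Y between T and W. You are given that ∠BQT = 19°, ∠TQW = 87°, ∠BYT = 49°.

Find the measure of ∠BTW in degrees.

∠BTW = 68°

1. ∠BWT = 19°  [same arc BT]
2. ∠TBW = 93°  [cyclic BTQW, opposite ∠B+∠Q]
3. ∠BTW = 68°  [△BTW]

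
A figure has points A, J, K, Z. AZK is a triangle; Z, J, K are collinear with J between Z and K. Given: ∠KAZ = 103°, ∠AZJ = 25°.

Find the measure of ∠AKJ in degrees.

1. ∠AZK = 25°  [J on ray ZK]
2. ∠AKZ = 52°  [△AZK]
3. ∠AKJ = 52°  [J on ray KZ]

∠AKJ = 52°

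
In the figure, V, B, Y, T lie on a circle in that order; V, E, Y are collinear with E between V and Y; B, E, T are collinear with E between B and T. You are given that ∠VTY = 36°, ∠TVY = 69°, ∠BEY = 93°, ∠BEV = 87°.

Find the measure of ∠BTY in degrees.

∠BTY = 18°

1. ∠TYV = 75°  [△VYT]
2. ∠TEY = 87°  [vertical angles at E]
3. ∠BTY = 18°  [△YET]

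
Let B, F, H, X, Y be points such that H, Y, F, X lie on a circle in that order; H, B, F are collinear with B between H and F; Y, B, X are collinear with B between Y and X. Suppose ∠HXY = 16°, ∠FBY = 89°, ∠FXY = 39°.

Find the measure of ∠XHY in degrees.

∠XHY = 114°

1. ∠HFY = 16°  [same arc HY]
2. ∠FYX = 75°  [△YBF]
3. ∠XFY = 66°  [△YFX]
4. ∠XHY = 114°  [cyclic HYFX, opposite ∠H+∠F]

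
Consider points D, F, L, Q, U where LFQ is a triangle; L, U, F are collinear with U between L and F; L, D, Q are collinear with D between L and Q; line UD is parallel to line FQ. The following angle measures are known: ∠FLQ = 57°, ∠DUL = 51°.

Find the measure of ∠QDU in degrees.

∠QDU = 108°

1. ∠DLU = 57°  [U on LF, D on LQ]
2. ∠LDU = 72°  [△LUD]
3. ∠QDU = 108°  [linear pair at D on LQ]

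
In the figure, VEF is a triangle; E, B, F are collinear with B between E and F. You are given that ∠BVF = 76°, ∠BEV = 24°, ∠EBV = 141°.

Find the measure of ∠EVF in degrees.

1. ∠FEV = 24°  [B on ray EF]
2. ∠FBV = 39°  [linear pair at B on EF]
3. ∠BFV = 65°  [△VBF]
4. ∠EFV = 65°  [B on ray FE]
5. ∠EVF = 91°  [△VEF]

∠EVF = 91°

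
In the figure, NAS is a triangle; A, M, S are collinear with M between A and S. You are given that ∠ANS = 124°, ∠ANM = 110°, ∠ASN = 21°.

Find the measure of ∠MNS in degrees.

∠MNS = 14°

1. ∠NAS = 35°  [△NAS]
2. ∠MSN = 21°  [M on ray SA]
3. ∠MAN = 35°  [M on ray AS]
4. ∠AMN = 35°  [△NAM]
5. ∠NMS = 145°  [linear pair at M on AS]
6. ∠MNS = 14°  [△NMS]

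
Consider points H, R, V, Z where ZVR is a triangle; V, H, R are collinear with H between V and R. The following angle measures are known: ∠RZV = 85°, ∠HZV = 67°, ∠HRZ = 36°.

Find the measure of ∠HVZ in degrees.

∠HVZ = 59°

1. ∠VRZ = 36°  [H on ray RV]
2. ∠RVZ = 59°  [△ZVR]
3. ∠HVZ = 59°  [H on ray VR]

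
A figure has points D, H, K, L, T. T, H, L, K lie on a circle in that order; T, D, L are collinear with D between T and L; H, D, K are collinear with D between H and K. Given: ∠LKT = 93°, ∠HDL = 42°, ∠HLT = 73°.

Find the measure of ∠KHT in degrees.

∠KHT = 22°

1. ∠LHT = 87°  [cyclic THLK, opposite ∠H+∠K]
2. ∠HDT = 138°  [linear pair at D on TL]
3. ∠HTL = 20°  [△THL]
4. ∠KHT = 22°  [△TDH]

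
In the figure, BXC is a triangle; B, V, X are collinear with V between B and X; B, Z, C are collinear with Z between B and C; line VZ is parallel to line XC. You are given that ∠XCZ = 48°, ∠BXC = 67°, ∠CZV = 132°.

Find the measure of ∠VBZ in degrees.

1. ∠BCX = 48°  [Z on ray CB]
2. ∠CBX = 65°  [△BXC]
3. ∠VBZ = 65°  [V on BX, Z on BC]

∠VBZ = 65°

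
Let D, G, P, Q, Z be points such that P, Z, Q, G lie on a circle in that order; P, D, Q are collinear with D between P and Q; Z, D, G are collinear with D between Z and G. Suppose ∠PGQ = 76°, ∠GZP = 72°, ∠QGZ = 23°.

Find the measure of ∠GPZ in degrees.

1. ∠PZQ = 104°  [cyclic PZQG, opposite ∠Z+∠G]
2. ∠QPZ = 23°  [same arc ZQ]
3. ∠PQZ = 53°  [△PZQ]
4. ∠PGZ = 53°  [same arc PZ]
5. ∠GPZ = 55°  [△PZG]

∠GPZ = 55°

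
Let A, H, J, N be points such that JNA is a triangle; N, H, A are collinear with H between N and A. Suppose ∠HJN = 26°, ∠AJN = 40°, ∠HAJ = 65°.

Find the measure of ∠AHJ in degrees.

1. ∠JAN = 65°  [H on ray AN]
2. ∠ANJ = 75°  [△JNA]
3. ∠HNJ = 75°  [H on ray NA]
4. ∠JHN = 79°  [△JNH]
5. ∠AHJ = 101°  [linear pair at H on NA]

∠AHJ = 101°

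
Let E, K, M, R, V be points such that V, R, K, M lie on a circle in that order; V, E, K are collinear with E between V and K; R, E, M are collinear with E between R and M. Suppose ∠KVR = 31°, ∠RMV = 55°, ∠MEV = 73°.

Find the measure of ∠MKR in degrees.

1. ∠KMR = 31°  [same arc RK]
2. ∠RKV = 55°  [same arc VR]
3. ∠KER = 73°  [vertical angles at E]
4. ∠KRM = 52°  [△REK]
5. ∠MKR = 97°  [△RKM]

∠MKR = 97°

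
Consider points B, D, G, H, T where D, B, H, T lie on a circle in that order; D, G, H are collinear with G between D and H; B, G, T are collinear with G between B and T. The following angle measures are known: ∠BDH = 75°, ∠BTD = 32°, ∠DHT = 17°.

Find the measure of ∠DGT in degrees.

∠DGT = 92°

1. ∠BTH = 75°  [same arc BH]
2. ∠HGT = 88°  [△HGT]
3. ∠DGT = 92°  [linear pair at G on DH]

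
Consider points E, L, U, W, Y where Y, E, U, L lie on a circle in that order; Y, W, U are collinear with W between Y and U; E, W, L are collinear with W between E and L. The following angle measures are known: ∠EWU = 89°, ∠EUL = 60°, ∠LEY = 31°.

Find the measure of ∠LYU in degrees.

∠LYU = 62°

1. ∠LWY = 89°  [vertical angles at W]
2. ∠EYL = 120°  [cyclic YEUL, opposite ∠Y+∠U]
3. ∠ELY = 29°  [△YEL]
4. ∠LYU = 62°  [△YWL]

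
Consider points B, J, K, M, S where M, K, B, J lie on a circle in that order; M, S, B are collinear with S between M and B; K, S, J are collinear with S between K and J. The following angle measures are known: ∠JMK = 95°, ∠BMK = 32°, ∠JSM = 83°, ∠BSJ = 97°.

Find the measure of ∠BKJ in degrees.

1. ∠JBK = 85°  [cyclic MKBJ, opposite ∠M+∠B]
2. ∠BJK = 32°  [same arc KB]
3. ∠BKJ = 63°  [△KBJ]

∠BKJ = 63°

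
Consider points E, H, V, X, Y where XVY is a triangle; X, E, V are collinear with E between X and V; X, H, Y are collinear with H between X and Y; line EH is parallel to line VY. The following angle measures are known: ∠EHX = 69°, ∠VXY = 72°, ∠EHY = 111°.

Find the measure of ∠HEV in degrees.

∠HEV = 141°

1. ∠VYX = 69°  [EH∥VY, corresponding at H]
2. ∠XVY = 39°  [△XVY]
3. ∠HEX = 39°  [EH∥VY, corresponding at E]
4. ∠HEV = 141°  [linear pair at E on XV]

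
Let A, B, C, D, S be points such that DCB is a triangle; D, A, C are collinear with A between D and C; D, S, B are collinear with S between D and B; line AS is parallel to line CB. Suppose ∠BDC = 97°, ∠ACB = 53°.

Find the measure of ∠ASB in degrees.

∠ASB = 150°

1. ∠BCD = 53°  [A on ray CD]
2. ∠CBD = 30°  [△DCB]
3. ∠ASD = 30°  [AS∥CB, corresponding at S]
4. ∠ASB = 150°  [linear pair at S on DB]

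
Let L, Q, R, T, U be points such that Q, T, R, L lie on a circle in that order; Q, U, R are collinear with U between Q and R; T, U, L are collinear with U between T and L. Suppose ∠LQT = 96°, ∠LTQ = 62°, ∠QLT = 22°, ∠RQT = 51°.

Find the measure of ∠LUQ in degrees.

∠LUQ = 113°

1. ∠LRQ = 62°  [same arc QL]
2. ∠RLT = 51°  [same arc TR]
3. ∠LUR = 67°  [△RUL]
4. ∠LUQ = 113°  [linear pair at U on QR]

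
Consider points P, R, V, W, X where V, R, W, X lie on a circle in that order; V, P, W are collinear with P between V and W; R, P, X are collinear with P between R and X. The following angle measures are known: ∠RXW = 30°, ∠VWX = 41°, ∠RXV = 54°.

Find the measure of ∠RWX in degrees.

∠RWX = 95°

1. ∠VRX = 41°  [same arc VX]
2. ∠RVX = 85°  [△VRX]
3. ∠RWX = 95°  [cyclic VRWX, opposite ∠V+∠W]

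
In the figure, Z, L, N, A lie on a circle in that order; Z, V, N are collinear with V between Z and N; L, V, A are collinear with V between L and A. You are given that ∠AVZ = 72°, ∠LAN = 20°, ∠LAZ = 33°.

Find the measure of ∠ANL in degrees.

1. ∠LVN = 72°  [vertical angles at V]
2. ∠LNZ = 33°  [same arc ZL]
3. ∠ALN = 75°  [△LVN]
4. ∠ANL = 85°  [△LNA]

∠ANL = 85°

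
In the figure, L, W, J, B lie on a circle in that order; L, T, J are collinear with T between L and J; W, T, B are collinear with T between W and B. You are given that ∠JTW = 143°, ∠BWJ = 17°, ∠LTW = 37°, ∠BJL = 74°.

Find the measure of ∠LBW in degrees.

1. ∠BTL = 143°  [vertical angles at T]
2. ∠BLJ = 17°  [same arc JB]
3. ∠LBW = 20°  [△LTB]

∠LBW = 20°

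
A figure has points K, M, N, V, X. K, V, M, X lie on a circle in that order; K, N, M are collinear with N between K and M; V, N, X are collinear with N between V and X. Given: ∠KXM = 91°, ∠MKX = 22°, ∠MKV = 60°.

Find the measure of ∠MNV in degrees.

∠MNV = 127°

1. ∠KVM = 89°  [cyclic KVMX, opposite ∠V+∠X]
2. ∠MVX = 22°  [same arc MX]
3. ∠KMV = 31°  [△KVM]
4. ∠MNV = 127°  [△VNM]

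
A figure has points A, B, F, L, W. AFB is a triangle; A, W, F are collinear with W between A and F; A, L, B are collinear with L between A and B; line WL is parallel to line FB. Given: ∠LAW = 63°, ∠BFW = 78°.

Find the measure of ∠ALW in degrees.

1. ∠BAF = 63°  [W on AF, L on AB]
2. ∠AFB = 78°  [W on ray FA]
3. ∠ABF = 39°  [△AFB]
4. ∠ALW = 39°  [WL∥FB, corresponding at L]

∠ALW = 39°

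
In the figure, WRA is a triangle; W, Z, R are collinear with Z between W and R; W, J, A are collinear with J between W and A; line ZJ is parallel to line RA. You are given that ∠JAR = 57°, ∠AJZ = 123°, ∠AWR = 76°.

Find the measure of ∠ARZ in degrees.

1. ∠RAW = 57°  [J on ray AW]
2. ∠ARW = 47°  [△WRA]
3. ∠ARZ = 47°  [Z on ray RW]

∠ARZ = 47°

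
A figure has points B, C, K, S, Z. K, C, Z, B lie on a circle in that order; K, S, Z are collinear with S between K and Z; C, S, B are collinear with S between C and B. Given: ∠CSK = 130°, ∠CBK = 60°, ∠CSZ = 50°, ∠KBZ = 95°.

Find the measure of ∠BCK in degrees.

∠BCK = 15°

1. ∠CZK = 60°  [same arc KC]
2. ∠KCZ = 85°  [cyclic KCZB, opposite ∠C+∠B]
3. ∠CKZ = 35°  [△KCZ]
4. ∠BCK = 15°  [△KSC]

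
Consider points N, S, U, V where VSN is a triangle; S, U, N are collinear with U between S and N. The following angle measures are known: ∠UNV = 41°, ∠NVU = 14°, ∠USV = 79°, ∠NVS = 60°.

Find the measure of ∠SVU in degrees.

1. ∠NUV = 125°  [△VUN]
2. ∠SUV = 55°  [linear pair at U on SN]
3. ∠SVU = 46°  [△VSU]

∠SVU = 46°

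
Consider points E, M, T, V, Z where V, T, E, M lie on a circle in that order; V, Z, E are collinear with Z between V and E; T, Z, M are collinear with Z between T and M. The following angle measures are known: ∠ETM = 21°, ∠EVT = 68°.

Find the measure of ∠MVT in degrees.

1. ∠EMT = 68°  [same arc TE]
2. ∠MET = 91°  [△TEM]
3. ∠MVT = 89°  [cyclic VTEM, opposite ∠V+∠E]

∠MVT = 89°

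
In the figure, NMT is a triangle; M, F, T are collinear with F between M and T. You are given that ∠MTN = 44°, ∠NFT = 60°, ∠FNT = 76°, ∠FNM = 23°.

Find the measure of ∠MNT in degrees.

∠MNT = 99°

1. ∠MFN = 120°  [linear pair at F on MT]
2. ∠FMN = 37°  [△NMF]
3. ∠NMT = 37°  [F on ray MT]
4. ∠MNT = 99°  [△NMT]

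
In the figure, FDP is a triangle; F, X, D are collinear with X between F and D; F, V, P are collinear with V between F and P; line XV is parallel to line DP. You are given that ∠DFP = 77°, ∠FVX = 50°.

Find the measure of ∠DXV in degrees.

∠DXV = 127°

1. ∠VFX = 77°  [X on FD, V on FP]
2. ∠FXV = 53°  [△FXV]
3. ∠DXV = 127°  [linear pair at X on FD]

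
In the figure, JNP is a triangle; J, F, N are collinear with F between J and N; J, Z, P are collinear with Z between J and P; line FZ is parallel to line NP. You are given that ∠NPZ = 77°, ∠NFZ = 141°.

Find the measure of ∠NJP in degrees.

1. ∠JPN = 77°  [Z on ray PJ]
2. ∠JFZ = 39°  [linear pair at F on JN]
3. ∠FZJ = 77°  [FZ∥NP, corresponding at Z]
4. ∠FJZ = 64°  [△JFZ]
5. ∠NJP = 64°  [F on JN, Z on JP]

∠NJP = 64°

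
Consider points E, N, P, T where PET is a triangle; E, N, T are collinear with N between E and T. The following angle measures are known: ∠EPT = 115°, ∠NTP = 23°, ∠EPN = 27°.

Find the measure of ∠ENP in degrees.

1. ∠ETP = 23°  [N on ray TE]
2. ∠PET = 42°  [△PET]
3. ∠NEP = 42°  [N on ray ET]
4. ∠ENP = 111°  [△PEN]

∠ENP = 111°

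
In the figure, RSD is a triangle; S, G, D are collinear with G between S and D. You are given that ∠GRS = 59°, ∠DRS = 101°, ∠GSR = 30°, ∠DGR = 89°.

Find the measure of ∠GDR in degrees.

1. ∠DSR = 30°  [G on ray SD]
2. ∠RDS = 49°  [△RSD]
3. ∠GDR = 49°  [G on ray DS]

∠GDR = 49°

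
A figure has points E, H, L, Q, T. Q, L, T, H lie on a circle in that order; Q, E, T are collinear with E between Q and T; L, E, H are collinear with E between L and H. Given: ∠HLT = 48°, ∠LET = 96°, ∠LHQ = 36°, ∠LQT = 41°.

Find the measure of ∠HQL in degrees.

1. ∠LEQ = 84°  [linear pair at E on QT]
2. ∠HLQ = 55°  [△QEL]
3. ∠HQL = 89°  [△QLH]

∠HQL = 89°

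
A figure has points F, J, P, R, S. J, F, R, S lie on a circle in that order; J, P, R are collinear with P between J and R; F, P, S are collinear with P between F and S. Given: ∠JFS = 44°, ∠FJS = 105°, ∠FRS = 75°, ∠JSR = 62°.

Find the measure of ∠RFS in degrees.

∠RFS = 74°

1. ∠JRS = 44°  [same arc JS]
2. ∠RJS = 74°  [△JRS]
3. ∠RFS = 74°  [same arc RS]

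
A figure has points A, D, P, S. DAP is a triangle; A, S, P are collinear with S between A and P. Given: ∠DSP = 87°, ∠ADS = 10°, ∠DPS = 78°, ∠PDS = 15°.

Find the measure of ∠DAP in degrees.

∠DAP = 77°

1. ∠ASD = 93°  [linear pair at S on AP]
2. ∠DAS = 77°  [△DAS]
3. ∠DAP = 77°  [S on ray AP]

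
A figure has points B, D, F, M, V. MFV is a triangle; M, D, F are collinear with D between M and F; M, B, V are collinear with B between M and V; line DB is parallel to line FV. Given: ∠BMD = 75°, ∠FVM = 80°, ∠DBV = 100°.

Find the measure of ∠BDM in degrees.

1. ∠FMV = 75°  [D on MF, B on MV]
2. ∠MFV = 25°  [△MFV]
3. ∠BDM = 25°  [DB∥FV, corresponding at D]

∠BDM = 25°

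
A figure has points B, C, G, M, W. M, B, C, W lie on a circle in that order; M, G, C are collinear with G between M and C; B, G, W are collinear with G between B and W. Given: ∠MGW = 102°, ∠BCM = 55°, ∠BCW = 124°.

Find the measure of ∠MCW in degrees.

1. ∠BGC = 102°  [vertical angles at G]
2. ∠CGW = 78°  [linear pair at G on MC]
3. ∠CBW = 23°  [△BGC]
4. ∠BWC = 33°  [△BCW]
5. ∠MCW = 69°  [△CGW]

∠MCW = 69°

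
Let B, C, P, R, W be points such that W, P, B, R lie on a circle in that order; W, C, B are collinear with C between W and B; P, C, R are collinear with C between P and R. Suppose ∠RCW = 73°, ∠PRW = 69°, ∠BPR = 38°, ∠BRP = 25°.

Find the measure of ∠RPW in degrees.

∠RPW = 48°

1. ∠BCP = 73°  [vertical angles at C]
2. ∠BWP = 25°  [same arc PB]
3. ∠PCW = 107°  [linear pair at C on WB]
4. ∠RPW = 48°  [△WCP]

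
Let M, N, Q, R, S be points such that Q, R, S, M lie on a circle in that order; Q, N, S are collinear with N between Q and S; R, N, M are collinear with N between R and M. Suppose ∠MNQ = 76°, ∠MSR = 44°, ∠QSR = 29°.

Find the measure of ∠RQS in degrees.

1. ∠RNS = 76°  [vertical angles at N]
2. ∠MQR = 136°  [cyclic QRSM, opposite ∠Q+∠S]
3. ∠QMR = 29°  [same arc QR]
4. ∠QNR = 104°  [linear pair at N on QS]
5. ∠MRQ = 15°  [△QRM]
6. ∠RQS = 61°  [△QNR]

∠RQS = 61°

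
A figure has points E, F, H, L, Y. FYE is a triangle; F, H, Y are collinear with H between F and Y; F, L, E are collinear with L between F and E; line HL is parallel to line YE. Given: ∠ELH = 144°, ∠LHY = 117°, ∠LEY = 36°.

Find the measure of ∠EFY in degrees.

∠EFY = 81°

1. ∠FHL = 63°  [linear pair at H on FY]
2. ∠FEY = 36°  [L on ray EF]
3. ∠EYF = 63°  [HL∥YE, corresponding at H]
4. ∠EFY = 81°  [△FYE]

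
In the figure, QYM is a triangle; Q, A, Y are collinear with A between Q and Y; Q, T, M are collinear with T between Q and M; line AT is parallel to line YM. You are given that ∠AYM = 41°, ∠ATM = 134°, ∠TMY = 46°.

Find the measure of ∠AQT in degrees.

1. ∠MYQ = 41°  [A on ray YQ]
2. ∠ATQ = 46°  [linear pair at T on QM]
3. ∠QAT = 41°  [AT∥YM, corresponding at A]
4. ∠AQT = 93°  [△QAT]

∠AQT = 93°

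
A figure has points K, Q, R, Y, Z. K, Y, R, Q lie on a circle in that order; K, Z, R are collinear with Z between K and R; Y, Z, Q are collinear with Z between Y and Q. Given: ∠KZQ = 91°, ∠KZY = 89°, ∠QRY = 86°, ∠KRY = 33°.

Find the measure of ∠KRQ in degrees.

∠KRQ = 53°

1. ∠QKY = 94°  [cyclic KYRQ, opposite ∠K+∠R]
2. ∠KQY = 33°  [same arc KY]
3. ∠KYQ = 53°  [△KYQ]
4. ∠KRQ = 53°  [same arc KQ]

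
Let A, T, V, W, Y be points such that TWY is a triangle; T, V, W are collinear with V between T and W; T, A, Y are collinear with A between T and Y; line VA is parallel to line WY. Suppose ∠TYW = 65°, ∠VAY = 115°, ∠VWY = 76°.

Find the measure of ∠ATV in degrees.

∠ATV = 39°

1. ∠TWY = 76°  [V on ray WT]
2. ∠WTY = 39°  [△TWY]
3. ∠ATV = 39°  [V on TW, A on TY]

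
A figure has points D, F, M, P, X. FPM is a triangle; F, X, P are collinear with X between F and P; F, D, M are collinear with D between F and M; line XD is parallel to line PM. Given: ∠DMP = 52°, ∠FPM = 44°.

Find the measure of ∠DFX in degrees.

∠DFX = 84°

1. ∠FMP = 52°  [D on ray MF]
2. ∠MFP = 84°  [△FPM]
3. ∠DFX = 84°  [X on FP, D on FM]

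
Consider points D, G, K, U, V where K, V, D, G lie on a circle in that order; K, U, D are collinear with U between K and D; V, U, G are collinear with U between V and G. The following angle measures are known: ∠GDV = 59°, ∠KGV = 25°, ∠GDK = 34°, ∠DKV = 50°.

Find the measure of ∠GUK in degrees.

1. ∠DGV = 50°  [same arc VD]
2. ∠DUG = 96°  [△DUG]
3. ∠GUK = 84°  [linear pair at U on KD]

∠GUK = 84°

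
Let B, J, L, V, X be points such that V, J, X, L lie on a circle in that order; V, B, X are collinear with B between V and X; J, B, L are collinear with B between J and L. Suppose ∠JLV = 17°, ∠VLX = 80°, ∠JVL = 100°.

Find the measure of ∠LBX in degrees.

1. ∠JXV = 17°  [same arc VJ]
2. ∠LJV = 63°  [△VJL]
3. ∠VJX = 100°  [cyclic VJXL, opposite ∠J+∠L]
4. ∠JVX = 63°  [△VJX]
5. ∠LXV = 63°  [same arc VL]
6. ∠JLX = 63°  [same arc JX]
7. ∠LBX = 54°  [△XBL]

∠LBX = 54°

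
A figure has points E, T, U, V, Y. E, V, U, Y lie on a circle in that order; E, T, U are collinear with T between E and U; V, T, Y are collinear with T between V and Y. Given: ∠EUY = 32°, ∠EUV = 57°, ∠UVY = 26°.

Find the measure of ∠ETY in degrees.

1. ∠EYV = 57°  [same arc EV]
2. ∠UEY = 26°  [same arc UY]
3. ∠ETY = 97°  [△ETY]

∠ETY = 97°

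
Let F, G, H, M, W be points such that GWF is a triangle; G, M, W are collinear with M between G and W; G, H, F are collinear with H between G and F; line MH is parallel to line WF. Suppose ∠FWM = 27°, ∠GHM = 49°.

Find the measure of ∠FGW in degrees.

∠FGW = 104°

1. ∠FWG = 27°  [M on ray WG]
2. ∠GFW = 49°  [MH∥WF, corresponding at H]
3. ∠FGW = 104°  [△GWF]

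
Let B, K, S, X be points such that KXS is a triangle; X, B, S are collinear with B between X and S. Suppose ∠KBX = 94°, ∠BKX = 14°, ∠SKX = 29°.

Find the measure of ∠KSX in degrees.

∠KSX = 79°

1. ∠BXK = 72°  [△KXB]
2. ∠KXS = 72°  [B on ray XS]
3. ∠KSX = 79°  [△KXS]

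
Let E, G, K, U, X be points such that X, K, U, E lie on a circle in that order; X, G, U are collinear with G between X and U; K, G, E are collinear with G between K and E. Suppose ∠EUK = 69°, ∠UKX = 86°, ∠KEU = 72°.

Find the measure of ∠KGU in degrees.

∠KGU = 119°

1. ∠EKU = 39°  [△KUE]
2. ∠KXU = 72°  [same arc KU]
3. ∠KUX = 22°  [△XKU]
4. ∠KGU = 119°  [△KGU]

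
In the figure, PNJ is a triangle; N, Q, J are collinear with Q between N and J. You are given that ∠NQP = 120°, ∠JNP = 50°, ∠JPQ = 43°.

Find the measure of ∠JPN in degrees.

1. ∠JQP = 60°  [linear pair at Q on NJ]
2. ∠PJQ = 77°  [△PQJ]
3. ∠NJP = 77°  [Q on ray JN]
4. ∠JPN = 53°  [△PNJ]

∠JPN = 53°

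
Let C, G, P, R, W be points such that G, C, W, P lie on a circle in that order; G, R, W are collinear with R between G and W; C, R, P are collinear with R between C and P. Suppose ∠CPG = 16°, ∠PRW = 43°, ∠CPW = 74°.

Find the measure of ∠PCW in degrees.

1. ∠CWG = 16°  [same arc GC]
2. ∠CRG = 43°  [vertical angles at R]
3. ∠CRW = 137°  [linear pair at R on GW]
4. ∠PCW = 27°  [△CRW]

∠PCW = 27°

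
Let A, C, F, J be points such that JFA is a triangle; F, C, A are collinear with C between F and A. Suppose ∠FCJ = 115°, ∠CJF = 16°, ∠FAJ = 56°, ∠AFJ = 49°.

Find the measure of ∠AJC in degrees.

∠AJC = 59°

1. ∠ACJ = 65°  [linear pair at C on FA]
2. ∠CAJ = 56°  [C on ray AF]
3. ∠AJC = 59°  [△JCA]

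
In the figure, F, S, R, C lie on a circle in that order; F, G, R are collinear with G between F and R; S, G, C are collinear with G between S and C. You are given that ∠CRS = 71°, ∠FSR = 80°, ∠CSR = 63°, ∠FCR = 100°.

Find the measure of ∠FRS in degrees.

1. ∠RCS = 46°  [△SRC]
2. ∠RFS = 46°  [same arc SR]
3. ∠FRS = 54°  [△FSR]

∠FRS = 54°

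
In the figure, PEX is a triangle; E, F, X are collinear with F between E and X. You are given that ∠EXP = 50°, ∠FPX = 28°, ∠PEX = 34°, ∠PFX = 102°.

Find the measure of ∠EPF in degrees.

1. ∠FEP = 34°  [F on ray EX]
2. ∠EFP = 78°  [linear pair at F on EX]
3. ∠EPF = 68°  [△PEF]

∠EPF = 68°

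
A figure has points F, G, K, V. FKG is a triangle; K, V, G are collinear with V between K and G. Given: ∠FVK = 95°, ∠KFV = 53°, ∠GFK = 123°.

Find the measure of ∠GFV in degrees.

∠GFV = 70°

1. ∠FKV = 32°  [△FKV]
2. ∠FVG = 85°  [linear pair at V on KG]
3. ∠FKG = 32°  [V on ray KG]
4. ∠FGK = 25°  [△FKG]
5. ∠FGV = 25°  [V on ray GK]
6. ∠GFV = 70°  [△FVG]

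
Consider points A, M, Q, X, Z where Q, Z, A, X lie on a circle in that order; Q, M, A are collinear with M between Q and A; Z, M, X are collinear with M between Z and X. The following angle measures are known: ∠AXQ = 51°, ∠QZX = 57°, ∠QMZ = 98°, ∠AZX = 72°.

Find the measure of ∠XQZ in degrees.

∠XQZ = 97°

1. ∠AMX = 98°  [vertical angles at M]
2. ∠AQX = 72°  [same arc AX]
3. ∠QMX = 82°  [linear pair at M on QA]
4. ∠QXZ = 26°  [△QMX]
5. ∠XQZ = 97°  [△QZX]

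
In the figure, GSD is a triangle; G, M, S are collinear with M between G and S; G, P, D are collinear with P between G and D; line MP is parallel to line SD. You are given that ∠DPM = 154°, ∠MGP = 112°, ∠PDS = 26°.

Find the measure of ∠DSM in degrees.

∠DSM = 42°

1. ∠GPM = 26°  [linear pair at P on GD]
2. ∠GMP = 42°  [△GMP]
3. ∠PMS = 138°  [linear pair at M on GS]
4. ∠DSM = 42°  [MP∥SD, co-interior at S–M]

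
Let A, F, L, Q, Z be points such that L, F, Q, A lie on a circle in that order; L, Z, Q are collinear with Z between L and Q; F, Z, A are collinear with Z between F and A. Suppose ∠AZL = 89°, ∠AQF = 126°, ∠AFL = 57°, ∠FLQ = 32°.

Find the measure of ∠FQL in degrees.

∠FQL = 69°

1. ∠ALF = 54°  [cyclic LFQA, opposite ∠L+∠Q]
2. ∠FAL = 69°  [△LFA]
3. ∠FQL = 69°  [same arc LF]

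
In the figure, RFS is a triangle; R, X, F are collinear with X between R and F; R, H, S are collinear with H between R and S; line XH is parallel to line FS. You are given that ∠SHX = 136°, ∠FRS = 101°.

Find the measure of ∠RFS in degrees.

∠RFS = 35°

1. ∠RHX = 44°  [linear pair at H on RS]
2. ∠HRX = 101°  [X on RF, H on RS]
3. ∠HXR = 35°  [△RXH]
4. ∠RFS = 35°  [XH∥FS, corresponding at X]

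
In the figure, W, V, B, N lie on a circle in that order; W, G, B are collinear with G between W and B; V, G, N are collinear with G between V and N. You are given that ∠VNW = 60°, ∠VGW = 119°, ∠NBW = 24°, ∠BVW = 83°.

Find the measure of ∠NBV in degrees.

∠NBV = 84°

1. ∠VBW = 60°  [same arc WV]
2. ∠BGN = 119°  [vertical angles at G]
3. ∠BGV = 61°  [linear pair at G on WB]
4. ∠BNV = 37°  [△BGN]
5. ∠BVN = 59°  [△VGB]
6. ∠NBV = 84°  [△VBN]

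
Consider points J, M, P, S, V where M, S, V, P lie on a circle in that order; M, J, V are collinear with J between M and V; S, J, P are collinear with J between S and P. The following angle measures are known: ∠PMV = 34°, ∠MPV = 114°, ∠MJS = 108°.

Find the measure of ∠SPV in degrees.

∠SPV = 40°

1. ∠MVP = 32°  [△MVP]
2. ∠PJV = 108°  [vertical angles at J]
3. ∠SPV = 40°  [△VJP]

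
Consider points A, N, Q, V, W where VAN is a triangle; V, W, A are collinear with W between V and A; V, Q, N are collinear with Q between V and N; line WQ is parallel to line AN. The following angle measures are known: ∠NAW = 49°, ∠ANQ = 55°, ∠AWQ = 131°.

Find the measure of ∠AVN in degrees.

∠AVN = 76°

1. ∠NAV = 49°  [W on ray AV]
2. ∠ANV = 55°  [Q on ray NV]
3. ∠AVN = 76°  [△VAN]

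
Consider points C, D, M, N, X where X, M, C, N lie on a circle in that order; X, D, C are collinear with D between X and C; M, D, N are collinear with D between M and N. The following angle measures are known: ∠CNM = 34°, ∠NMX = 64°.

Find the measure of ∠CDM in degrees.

1. ∠CXM = 34°  [same arc MC]
2. ∠MDX = 82°  [△XDM]
3. ∠CDM = 98°  [linear pair at D on XC]

∠CDM = 98°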